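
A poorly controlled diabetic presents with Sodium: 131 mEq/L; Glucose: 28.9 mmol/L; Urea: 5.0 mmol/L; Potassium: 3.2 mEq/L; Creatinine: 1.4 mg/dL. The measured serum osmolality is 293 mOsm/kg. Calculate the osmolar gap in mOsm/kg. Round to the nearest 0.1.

Calculated osmolality = 2·Na + glucose + urea
= 2·131 + 28.9 + 5
= 262 + 28.90 + 5
= 295.9 mOsm/kg ≈ 295.9 mOsm/kg
Osmolar gap = measured − calculated = 293 − 295.9 = -2.9 mOsm/kg

-2.9 mOsm/kg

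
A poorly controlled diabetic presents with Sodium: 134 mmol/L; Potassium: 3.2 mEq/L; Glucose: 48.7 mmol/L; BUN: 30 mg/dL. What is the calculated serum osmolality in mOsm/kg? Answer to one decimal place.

Calculated osmolality = 2·Na + glucose + BUN/2.8
= 2·134 + 48.7 + 30/2.8
= 268 + 48.70 + 10.71
= 327.41 mOsm/kg

327.4 mOsm/kg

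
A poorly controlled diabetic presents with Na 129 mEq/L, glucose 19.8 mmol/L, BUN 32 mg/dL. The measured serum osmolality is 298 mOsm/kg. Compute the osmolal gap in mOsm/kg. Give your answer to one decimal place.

Calculated osmolality = 2·Na + glucose + BUN/2.8
= 2·129 + 19.8 + 32/2.8
= 258 + 19.80 + 11.43
= 289.23 mOsm/kg ≈ 289.2 mOsm/kg
Osmolar gap = measured − calculated = 298 − 289.2 = 8.8 mOsm/kg

8.8 mOsm/kg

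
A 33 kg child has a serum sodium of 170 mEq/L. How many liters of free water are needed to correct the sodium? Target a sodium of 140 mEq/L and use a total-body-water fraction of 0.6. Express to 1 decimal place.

4.2 L

TBW = 0.6 · 33 = 19.8 L
Free water deficit = TBW · (Na/140 − 1)
= 19.8 · (170/140 − 1)
= 19.8 · 0.2143
= 4.24 L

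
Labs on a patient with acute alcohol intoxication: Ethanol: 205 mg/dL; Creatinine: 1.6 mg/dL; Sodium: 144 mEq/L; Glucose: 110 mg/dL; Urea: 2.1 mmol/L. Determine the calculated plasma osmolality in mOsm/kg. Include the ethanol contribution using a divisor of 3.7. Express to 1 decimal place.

351.6 mOsm/kg

Calculated osmolality = 2·Na + glucose/18 + urea + ethanol/3.7
= 2·144 + 110/18 + 2.1 + 205/3.7
= 288 + 6.11 + 2.10 + 55.41
= 351.62 mOsm/kg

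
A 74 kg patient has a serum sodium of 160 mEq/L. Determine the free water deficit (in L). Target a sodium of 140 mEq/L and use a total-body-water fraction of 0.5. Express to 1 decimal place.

5.3 L

TBW = 0.5 · 74 = 37 L
Free water deficit = TBW · (Na/140 − 1)
= 37 · (160/140 − 1)
= 37 · 0.1429
= 5.29 L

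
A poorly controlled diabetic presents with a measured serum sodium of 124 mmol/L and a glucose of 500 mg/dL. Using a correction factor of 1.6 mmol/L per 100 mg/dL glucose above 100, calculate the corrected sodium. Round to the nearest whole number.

Corrected Na = measured Na + 1.6 · (glucose − 100)/100
= 124 + 1.6 · (500 − 100)/100
= 124 + 6.4
= 130.4 mmol/L

130 mmol/L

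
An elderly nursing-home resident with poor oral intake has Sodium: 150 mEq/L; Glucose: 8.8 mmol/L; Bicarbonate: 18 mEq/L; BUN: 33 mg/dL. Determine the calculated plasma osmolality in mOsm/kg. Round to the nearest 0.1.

Calculated osmolality = 2·Na + glucose + BUN/2.8
= 2·150 + 8.8 + 33/2.8
= 300 + 8.80 + 11.79
= 320.59 mOsm/kg

320.6 mOsm/kg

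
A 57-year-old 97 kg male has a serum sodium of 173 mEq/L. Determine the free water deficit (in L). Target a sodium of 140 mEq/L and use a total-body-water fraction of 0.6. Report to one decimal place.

TBW = 0.6 · 97 = 58.2 L
Free water deficit = TBW · (Na/140 − 1)
= 58.2 · (173/140 − 1)
= 58.2 · 0.2357
= 13.72 L

13.7 L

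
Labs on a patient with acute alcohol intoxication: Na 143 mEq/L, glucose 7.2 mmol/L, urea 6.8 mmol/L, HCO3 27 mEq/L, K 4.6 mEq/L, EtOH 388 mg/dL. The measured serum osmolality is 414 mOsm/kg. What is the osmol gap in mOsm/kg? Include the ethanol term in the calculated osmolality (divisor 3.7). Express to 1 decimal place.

9.1 mOsm/kg

Calculated osmolality = 2·Na + glucose + urea + ethanol/3.7
= 2·143 + 7.2 + 6.8 + 388/3.7
= 286 + 7.20 + 6.80 + 104.86
= 404.86 mOsm/kg ≈ 404.9 mOsm/kg
Osmolar gap = measured − calculated = 414 − 404.9 = 9.1 mOsm/kg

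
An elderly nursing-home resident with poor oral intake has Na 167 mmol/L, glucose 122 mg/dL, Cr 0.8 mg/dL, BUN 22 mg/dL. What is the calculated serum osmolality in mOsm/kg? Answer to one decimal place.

Calculated osmolality = 2·Na + glucose/18 + BUN/2.8
= 2·167 + 122/18 + 22/2.8
= 334 + 6.78 + 7.86
= 348.64 mOsm/kg

348.6 mOsm/kg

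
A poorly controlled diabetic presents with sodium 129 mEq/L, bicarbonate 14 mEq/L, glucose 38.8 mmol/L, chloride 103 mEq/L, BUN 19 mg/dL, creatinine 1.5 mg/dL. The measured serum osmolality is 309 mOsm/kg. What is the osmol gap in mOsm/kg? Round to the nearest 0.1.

5.4 mOsm/kg

Calculated osmolality = 2·Na + glucose + BUN/2.8
= 2·129 + 38.8 + 19/2.8
= 258 + 38.80 + 6.79
= 303.59 mOsm/kg ≈ 303.6 mOsm/kg
Osmolar gap = measured − calculated = 309 − 303.6 = 5.4 mOsm/kg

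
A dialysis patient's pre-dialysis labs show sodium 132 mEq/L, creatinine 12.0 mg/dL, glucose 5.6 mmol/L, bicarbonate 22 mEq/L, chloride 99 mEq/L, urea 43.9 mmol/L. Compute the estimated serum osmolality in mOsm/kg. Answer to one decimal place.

313.5 mOsm/kg

Calculated osmolality = 2·Na + glucose + urea
= 2·132 + 5.6 + 43.9
= 264 + 5.60 + 43.90
= 313.5 mOsm/kg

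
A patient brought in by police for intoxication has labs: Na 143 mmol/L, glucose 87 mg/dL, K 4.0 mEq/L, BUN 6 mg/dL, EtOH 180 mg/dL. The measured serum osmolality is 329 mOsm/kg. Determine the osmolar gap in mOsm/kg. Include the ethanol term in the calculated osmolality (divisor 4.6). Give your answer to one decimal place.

Calculated osmolality = 2·Na + glucose/18 + BUN/2.8 + ethanol/4.6
= 2·143 + 87/18 + 6/2.8 + 180/4.6
= 286 + 4.83 + 2.14 + 39.13
= 332.1 mOsm/kg ≈ 332.1 mOsm/kg
Osmolar gap = measured − calculated = 329 − 332.1 = -3.1 mOsm/kg

-3.1 mOsm/kg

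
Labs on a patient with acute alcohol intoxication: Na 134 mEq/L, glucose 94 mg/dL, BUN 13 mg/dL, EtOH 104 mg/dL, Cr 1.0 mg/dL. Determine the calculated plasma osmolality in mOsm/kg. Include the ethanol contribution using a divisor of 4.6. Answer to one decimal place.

Calculated osmolality = 2·Na + glucose/18 + BUN/2.8 + ethanol/4.6
= 2·134 + 94/18 + 13/2.8 + 104/4.6
= 268 + 5.22 + 4.64 + 22.61
= 300.47 mOsm/kg

300.5 mOsm/kg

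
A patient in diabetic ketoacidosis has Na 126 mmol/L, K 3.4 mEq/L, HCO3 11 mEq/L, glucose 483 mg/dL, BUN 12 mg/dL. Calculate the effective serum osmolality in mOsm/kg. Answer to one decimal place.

Effective osmolality excludes urea (freely permeant across cell membranes):
2·Na + glucose/18
= 2·126 + 483/18
= 252 + 26.83
= 278.83 mOsm/kg

278.8 mOsm/kg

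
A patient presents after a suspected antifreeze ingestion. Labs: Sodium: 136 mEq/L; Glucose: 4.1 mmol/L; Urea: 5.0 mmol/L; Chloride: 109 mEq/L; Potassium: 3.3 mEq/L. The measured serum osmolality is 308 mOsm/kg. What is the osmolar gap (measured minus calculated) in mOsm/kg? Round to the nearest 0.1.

Calculated osmolality = 2·Na + glucose + urea
= 2·136 + 4.1 + 5
= 272 + 4.10 + 5
= 281.1 mOsm/kg ≈ 281.1 mOsm/kg
Osmolar gap = measured − calculated = 308 − 281.1 = 26.9 mOsm/kg

26.9 mOsm/kg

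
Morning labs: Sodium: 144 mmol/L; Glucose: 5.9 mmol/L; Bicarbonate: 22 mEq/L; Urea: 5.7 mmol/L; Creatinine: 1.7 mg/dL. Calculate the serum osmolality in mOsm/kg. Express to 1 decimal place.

299.6 mOsm/kg

Calculated osmolality = 2·Na + glucose + urea
= 2·144 + 5.9 + 5.7
= 288 + 5.90 + 5.70
= 299.6 mOsm/kg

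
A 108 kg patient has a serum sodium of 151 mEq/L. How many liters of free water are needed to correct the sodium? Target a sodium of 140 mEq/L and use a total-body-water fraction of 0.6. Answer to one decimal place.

TBW = 0.6 · 108 = 64.8 L
Free water deficit = TBW · (Na/140 − 1)
= 64.8 · (151/140 − 1)
= 64.8 · 0.0786
= 5.09 L

5.1 L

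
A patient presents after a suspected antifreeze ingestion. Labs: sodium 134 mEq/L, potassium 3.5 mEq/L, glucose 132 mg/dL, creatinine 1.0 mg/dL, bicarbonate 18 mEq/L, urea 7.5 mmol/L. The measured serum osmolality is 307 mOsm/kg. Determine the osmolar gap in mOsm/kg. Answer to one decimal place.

24.2 mOsm/kg

Calculated osmolality = 2·Na + glucose/18 + urea
= 2·134 + 132/18 + 7.5
= 268 + 7.33 + 7.50
= 282.83 mOsm/kg ≈ 282.8 mOsm/kg
Osmolar gap = measured − calculated = 307 − 282.8 = 24.2 mOsm/kg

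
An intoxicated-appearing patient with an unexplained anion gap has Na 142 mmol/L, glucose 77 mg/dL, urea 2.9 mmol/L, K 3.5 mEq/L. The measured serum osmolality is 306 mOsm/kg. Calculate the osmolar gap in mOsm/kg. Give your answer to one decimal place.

14.8 mOsm/kg

Calculated osmolality = 2·Na + glucose/18 + urea
= 2·142 + 77/18 + 2.9
= 284 + 4.28 + 2.90
= 291.18 mOsm/kg ≈ 291.2 mOsm/kg
Osmolar gap = measured − calculated = 306 − 291.2 = 14.8 mOsm/kg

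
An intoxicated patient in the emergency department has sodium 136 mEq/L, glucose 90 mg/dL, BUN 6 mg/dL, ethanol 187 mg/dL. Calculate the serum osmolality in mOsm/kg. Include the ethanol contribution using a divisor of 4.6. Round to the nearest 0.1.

319.8 mOsm/kg

Calculated osmolality = 2·Na + glucose/18 + BUN/2.8 + ethanol/4.6
= 2·136 + 90/18 + 6/2.8 + 187/4.6
= 272 + 5 + 2.14 + 40.65
= 319.79 mOsm/kg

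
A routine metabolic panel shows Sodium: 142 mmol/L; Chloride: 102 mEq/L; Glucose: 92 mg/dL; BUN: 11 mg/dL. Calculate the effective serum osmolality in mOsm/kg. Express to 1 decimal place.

289.1 mOsm/kg

Effective osmolality excludes urea (freely permeant across cell membranes):
2·Na + glucose/18
= 2·142 + 92/18
= 284 + 5.11
= 289.11 mOsm/kg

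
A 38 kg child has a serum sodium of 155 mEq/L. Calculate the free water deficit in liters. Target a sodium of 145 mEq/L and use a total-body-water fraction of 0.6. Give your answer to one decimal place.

TBW = 0.6 · 38 = 22.8 L
Free water deficit = TBW · (Na/145 − 1)
= 22.8 · (155/145 − 1)
= 22.8 · 0.069
= 1.57 L

1.6 L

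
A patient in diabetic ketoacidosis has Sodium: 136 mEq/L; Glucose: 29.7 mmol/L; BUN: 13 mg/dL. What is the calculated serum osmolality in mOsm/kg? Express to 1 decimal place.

Calculated osmolality = 2·Na + glucose + BUN/2.8
= 2·136 + 29.7 + 13/2.8
= 272 + 29.70 + 4.64
= 306.34 mOsm/kg

306.3 mOsm/kg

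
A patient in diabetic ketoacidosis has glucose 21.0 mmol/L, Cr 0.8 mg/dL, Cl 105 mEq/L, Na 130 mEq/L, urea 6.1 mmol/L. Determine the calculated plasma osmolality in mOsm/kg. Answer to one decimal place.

287.1 mOsm/kg

Calculated osmolality = 2·Na + glucose + urea
= 2·130 + 21 + 6.1
= 260 + 21 + 6.10
= 287.1 mOsm/kg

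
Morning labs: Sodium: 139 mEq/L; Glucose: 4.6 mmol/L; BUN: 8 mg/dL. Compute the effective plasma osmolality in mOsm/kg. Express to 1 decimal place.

282.6 mOsm/kg

Effective osmolality excludes urea (freely permeant across cell membranes):
2·Na + glucose
= 2·139 + 4.6
= 278 + 4.6
= 282.6 mOsm/kg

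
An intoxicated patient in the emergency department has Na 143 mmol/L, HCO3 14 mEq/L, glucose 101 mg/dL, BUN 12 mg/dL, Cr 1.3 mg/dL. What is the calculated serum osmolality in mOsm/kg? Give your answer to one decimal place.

Calculated osmolality = 2·Na + glucose/18 + BUN/2.8
= 2·143 + 101/18 + 12/2.8
= 286 + 5.61 + 4.29
= 295.9 mOsm/kg

295.9 mOsm/kg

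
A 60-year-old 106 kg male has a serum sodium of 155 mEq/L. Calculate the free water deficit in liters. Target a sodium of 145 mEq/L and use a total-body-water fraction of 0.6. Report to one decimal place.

TBW = 0.6 · 106 = 63.6 L
Free water deficit = TBW · (Na/145 − 1)
= 63.6 · (155/145 − 1)
= 63.6 · 0.069
= 4.39 L

4.4 L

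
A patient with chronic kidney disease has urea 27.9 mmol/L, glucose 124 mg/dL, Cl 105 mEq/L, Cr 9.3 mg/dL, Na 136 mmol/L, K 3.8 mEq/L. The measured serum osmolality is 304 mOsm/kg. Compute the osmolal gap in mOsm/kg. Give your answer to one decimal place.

Calculated osmolality = 2·Na + glucose/18 + urea
= 2·136 + 124/18 + 27.9
= 272 + 6.89 + 27.90
= 306.79 mOsm/kg ≈ 306.8 mOsm/kg
Osmolar gap = measured − calculated = 304 − 306.8 = -2.8 mOsm/kg

-2.8 mOsm/kg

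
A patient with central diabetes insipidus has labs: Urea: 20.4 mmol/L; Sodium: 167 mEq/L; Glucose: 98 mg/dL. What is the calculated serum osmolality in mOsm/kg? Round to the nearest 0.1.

359.8 mOsm/kg

Calculated osmolality = 2·Na + glucose/18 + urea
= 2·167 + 98/18 + 20.4
= 334 + 5.44 + 20.40
= 359.84 mOsm/kg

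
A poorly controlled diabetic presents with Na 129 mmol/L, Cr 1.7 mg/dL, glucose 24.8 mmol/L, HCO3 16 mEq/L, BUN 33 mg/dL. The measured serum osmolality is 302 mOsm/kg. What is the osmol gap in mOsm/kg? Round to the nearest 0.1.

7.4 mOsm/kg

Calculated osmolality = 2·Na + glucose + BUN/2.8
= 2·129 + 24.8 + 33/2.8
= 258 + 24.80 + 11.79
= 294.59 mOsm/kg ≈ 294.6 mOsm/kg
Osmolar gap = measured − calculated = 302 − 294.6 = 7.4 mOsm/kg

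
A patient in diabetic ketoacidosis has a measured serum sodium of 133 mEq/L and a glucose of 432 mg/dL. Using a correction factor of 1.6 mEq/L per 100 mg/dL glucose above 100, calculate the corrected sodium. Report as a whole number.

138 mEq/L

Corrected Na = measured Na + 1.6 · (glucose − 100)/100
= 133 + 1.6 · (432 − 100)/100
= 133 + 5.3
= 138.3 mEq/L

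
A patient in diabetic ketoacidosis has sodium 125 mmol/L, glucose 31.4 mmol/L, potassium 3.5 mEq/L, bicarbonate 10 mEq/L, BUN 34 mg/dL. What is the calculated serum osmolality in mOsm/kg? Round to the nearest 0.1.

Calculated osmolality = 2·Na + glucose + BUN/2.8
= 2·125 + 31.4 + 34/2.8
= 250 + 31.40 + 12.14
= 293.54 mOsm/kg

293.5 mOsm/kg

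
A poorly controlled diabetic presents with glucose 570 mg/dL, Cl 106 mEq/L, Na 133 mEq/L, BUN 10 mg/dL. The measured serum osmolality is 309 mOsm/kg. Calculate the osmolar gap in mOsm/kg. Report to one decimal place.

7.8 mOsm/kg

Calculated osmolality = 2·Na + glucose/18 + BUN/2.8
= 2·133 + 570/18 + 10/2.8
= 266 + 31.67 + 3.57
= 301.24 mOsm/kg ≈ 301.2 mOsm/kg
Osmolar gap = measured − calculated = 309 − 301.2 = 7.8 mOsm/kg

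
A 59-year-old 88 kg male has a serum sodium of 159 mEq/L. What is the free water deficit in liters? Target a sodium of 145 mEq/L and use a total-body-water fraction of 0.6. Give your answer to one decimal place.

TBW = 0.6 · 88 = 52.8 L
Free water deficit = TBW · (Na/145 − 1)
= 52.8 · (159/145 − 1)
= 52.8 · 0.0966
= 5.1 L

5.1 L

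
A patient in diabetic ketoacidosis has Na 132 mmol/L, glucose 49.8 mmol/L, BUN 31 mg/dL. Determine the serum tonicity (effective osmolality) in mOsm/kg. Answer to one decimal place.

313.8 mOsm/kg

Effective osmolality excludes urea (freely permeant across cell membranes):
2·Na + glucose
= 2·132 + 49.8
= 264 + 49.8
= 313.8 mOsm/kg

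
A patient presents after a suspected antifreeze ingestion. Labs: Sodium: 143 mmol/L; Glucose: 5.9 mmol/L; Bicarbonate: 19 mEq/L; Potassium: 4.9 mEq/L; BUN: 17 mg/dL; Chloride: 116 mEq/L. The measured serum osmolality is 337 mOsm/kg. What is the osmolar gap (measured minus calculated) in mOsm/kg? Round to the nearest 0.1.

Calculated osmolality = 2·Na + glucose + BUN/2.8
= 2·143 + 5.9 + 17/2.8
= 286 + 5.90 + 6.07
= 297.97 mOsm/kg ≈ 298.0 mOsm/kg
Osmolar gap = measured − calculated = 337 − 298.0 = 39.0 mOsm/kg

39.0 mOsm/kg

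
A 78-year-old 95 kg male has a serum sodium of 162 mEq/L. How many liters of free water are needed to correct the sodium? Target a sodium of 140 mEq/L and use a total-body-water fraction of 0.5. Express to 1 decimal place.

7.5 L

TBW = 0.5 · 95 = 47.5 L
Free water deficit = TBW · (Na/140 − 1)
= 47.5 · (162/140 − 1)
= 47.5 · 0.1571
= 7.46 L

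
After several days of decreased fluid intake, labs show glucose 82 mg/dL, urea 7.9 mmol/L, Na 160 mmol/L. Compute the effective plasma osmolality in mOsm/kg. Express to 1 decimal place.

Effective osmolality excludes urea (freely permeant across cell membranes):
2·Na + glucose/18
= 2·160 + 82/18
= 320 + 4.56
= 324.56 mOsm/kg

324.6 mOsm/kg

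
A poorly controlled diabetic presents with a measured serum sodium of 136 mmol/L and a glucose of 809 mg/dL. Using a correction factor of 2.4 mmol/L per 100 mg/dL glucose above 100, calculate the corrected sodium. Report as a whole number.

153 mmol/L

Corrected Na = measured Na + 2.4 · (glucose − 100)/100
= 136 + 2.4 · (809 − 100)/100
= 136 + 17
= 153 mmol/L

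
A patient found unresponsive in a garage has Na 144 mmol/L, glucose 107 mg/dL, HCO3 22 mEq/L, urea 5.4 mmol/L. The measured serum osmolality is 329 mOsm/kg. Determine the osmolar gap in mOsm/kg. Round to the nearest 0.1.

Calculated osmolality = 2·Na + glucose/18 + urea
= 2·144 + 107/18 + 5.4
= 288 + 5.94 + 5.40
= 299.34 mOsm/kg ≈ 299.3 mOsm/kg
Osmolar gap = measured − calculated = 329 − 299.3 = 29.7 mOsm/kg

29.7 mOsm/kg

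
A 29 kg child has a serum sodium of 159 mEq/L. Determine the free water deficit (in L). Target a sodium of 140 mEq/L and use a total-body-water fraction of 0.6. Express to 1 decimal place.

2.4 L

TBW = 0.6 · 29 = 17.4 L
Free water deficit = TBW · (Na/140 − 1)
= 17.4 · (159/140 − 1)
= 17.4 · 0.1357
= 2.36 L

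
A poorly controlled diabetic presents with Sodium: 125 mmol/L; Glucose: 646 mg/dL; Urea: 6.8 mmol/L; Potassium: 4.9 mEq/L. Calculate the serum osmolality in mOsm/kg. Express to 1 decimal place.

Calculated osmolality = 2·Na + glucose/18 + urea
= 2·125 + 646/18 + 6.8
= 250 + 35.89 + 6.80
= 292.69 mOsm/kg

292.7 mOsm/kg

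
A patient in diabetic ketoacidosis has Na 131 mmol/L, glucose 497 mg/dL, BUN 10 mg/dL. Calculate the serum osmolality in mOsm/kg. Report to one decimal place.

293.2 mOsm/kg

Calculated osmolality = 2·Na + glucose/18 + BUN/2.8
= 2·131 + 497/18 + 10/2.8
= 262 + 27.61 + 3.57
= 293.18 mOsm/kg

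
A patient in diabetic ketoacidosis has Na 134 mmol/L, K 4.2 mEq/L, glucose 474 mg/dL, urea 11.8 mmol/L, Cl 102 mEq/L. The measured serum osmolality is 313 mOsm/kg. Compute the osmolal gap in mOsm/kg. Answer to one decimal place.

6.9 mOsm/kg

Calculated osmolality = 2·Na + glucose/18 + urea
= 2·134 + 474/18 + 11.8
= 268 + 26.33 + 11.80
= 306.13 mOsm/kg ≈ 306.1 mOsm/kg
Osmolar gap = measured − calculated = 313 − 306.1 = 6.9 mOsm/kg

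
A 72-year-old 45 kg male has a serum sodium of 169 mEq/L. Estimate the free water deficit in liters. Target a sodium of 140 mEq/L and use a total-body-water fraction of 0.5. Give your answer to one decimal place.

TBW = 0.5 · 45 = 22.5 L
Free water deficit = TBW · (Na/140 − 1)
= 22.5 · (169/140 − 1)
= 22.5 · 0.2071
= 4.66 L

4.7 L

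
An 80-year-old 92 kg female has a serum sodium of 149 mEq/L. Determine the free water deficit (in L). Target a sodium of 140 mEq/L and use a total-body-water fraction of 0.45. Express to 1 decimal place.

2.7 L

TBW = 0.45 · 92 = 41.4 L
Free water deficit = TBW · (Na/140 − 1)
= 41.4 · (149/140 − 1)
= 41.4 · 0.0643
= 2.66 L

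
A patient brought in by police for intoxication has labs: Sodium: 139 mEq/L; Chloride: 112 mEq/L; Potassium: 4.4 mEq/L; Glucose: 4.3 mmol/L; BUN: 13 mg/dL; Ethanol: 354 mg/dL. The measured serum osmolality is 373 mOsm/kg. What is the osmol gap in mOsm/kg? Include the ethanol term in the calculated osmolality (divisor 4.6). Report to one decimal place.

9.1 mOsm/kg

Calculated osmolality = 2·Na + glucose + BUN/2.8 + ethanol/4.6
= 2·139 + 4.3 + 13/2.8 + 354/4.6
= 278 + 4.30 + 4.64 + 76.96
= 363.9 mOsm/kg ≈ 363.9 mOsm/kg
Osmolar gap = measured − calculated = 373 − 363.9 = 9.1 mOsm/kg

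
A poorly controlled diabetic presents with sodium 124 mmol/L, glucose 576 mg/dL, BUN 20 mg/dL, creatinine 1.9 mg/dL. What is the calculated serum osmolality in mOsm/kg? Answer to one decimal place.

Calculated osmolality = 2·Na + glucose/18 + BUN/2.8
= 2·124 + 576/18 + 20/2.8
= 248 + 32 + 7.14
= 287.14 mOsm/kg

287.1 mOsm/kg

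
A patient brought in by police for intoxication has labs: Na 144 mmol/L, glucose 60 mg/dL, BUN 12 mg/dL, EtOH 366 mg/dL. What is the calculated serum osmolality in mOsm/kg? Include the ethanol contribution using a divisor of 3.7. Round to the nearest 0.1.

Calculated osmolality = 2·Na + glucose/18 + BUN/2.8 + ethanol/3.7
= 2·144 + 60/18 + 12/2.8 + 366/3.7
= 288 + 3.33 + 4.29 + 98.92
= 394.54 mOsm/kg

394.5 mOsm/kg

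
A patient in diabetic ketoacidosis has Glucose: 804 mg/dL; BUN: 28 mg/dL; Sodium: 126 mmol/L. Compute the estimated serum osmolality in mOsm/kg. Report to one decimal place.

Calculated osmolality = 2·Na + glucose/18 + BUN/2.8
= 2·126 + 804/18 + 28/2.8
= 252 + 44.67 + 10
= 306.67 mOsm/kg

306.7 mOsm/kg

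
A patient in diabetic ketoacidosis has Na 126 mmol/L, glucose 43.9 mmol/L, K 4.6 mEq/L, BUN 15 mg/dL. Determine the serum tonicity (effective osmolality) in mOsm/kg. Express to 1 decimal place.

295.9 mOsm/kg

Effective osmolality excludes urea (freely permeant across cell membranes):
2·Na + glucose
= 2·126 + 43.9
= 252 + 43.9
= 295.9 mOsm/kg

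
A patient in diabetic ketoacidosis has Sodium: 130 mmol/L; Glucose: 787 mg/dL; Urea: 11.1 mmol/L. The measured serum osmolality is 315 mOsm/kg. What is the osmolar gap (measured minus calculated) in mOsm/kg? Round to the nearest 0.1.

Calculated osmolality = 2·Na + glucose/18 + urea
= 2·130 + 787/18 + 11.1
= 260 + 43.72 + 11.10
= 314.82 mOsm/kg ≈ 314.8 mOsm/kg
Osmolar gap = measured − calculated = 315 − 314.8 = 0.2 mOsm/kg

0.2 mOsm/kg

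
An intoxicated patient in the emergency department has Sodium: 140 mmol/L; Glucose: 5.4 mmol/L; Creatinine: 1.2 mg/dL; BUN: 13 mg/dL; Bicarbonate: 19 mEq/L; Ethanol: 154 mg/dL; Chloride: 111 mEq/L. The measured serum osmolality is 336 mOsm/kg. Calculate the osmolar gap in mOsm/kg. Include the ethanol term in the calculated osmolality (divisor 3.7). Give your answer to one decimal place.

4.3 mOsm/kg

Calculated osmolality = 2·Na + glucose + BUN/2.8 + ethanol/3.7
= 2·140 + 5.4 + 13/2.8 + 154/3.7
= 280 + 5.40 + 4.64 + 41.62
= 331.66 mOsm/kg ≈ 331.7 mOsm/kg
Osmolar gap = measured − calculated = 336 − 331.7 = 4.3 mOsm/kg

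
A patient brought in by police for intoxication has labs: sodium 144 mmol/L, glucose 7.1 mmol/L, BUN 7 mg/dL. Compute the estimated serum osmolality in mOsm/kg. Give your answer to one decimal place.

Calculated osmolality = 2·Na + glucose + BUN/2.8
= 2·144 + 7.1 + 7/2.8
= 288 + 7.10 + 2.50
= 297.6 mOsm/kg

297.6 mOsm/kg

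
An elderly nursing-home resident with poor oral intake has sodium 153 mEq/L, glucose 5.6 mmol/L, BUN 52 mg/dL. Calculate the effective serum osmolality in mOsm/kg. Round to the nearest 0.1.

311.6 mOsm/kg

Effective osmolality excludes urea (freely permeant across cell membranes):
2·Na + glucose
= 2·153 + 5.6
= 306 + 5.6
= 311.6 mOsm/kg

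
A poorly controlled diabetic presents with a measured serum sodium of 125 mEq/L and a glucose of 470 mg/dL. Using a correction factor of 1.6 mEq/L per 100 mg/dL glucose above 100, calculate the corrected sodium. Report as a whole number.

Corrected Na = measured Na + 1.6 · (glucose − 100)/100
= 125 + 1.6 · (470 − 100)/100
= 125 + 5.9
= 130.9 mEq/L

131 mEq/L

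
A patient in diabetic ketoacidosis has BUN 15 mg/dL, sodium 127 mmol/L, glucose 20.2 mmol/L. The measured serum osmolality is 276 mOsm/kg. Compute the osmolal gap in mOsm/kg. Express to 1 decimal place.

-3.6 mOsm/kg

Calculated osmolality = 2·Na + glucose + BUN/2.8
= 2·127 + 20.2 + 15/2.8
= 254 + 20.20 + 5.36
= 279.56 mOsm/kg ≈ 279.6 mOsm/kg
Osmolar gap = measured − calculated = 276 − 279.6 = -3.6 mOsm/kg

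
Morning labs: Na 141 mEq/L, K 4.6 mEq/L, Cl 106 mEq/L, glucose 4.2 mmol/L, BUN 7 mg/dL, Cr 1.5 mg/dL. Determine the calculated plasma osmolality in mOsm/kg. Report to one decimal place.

Calculated osmolality = 2·Na + glucose + BUN/2.8
= 2·141 + 4.2 + 7/2.8
= 282 + 4.20 + 2.50
= 288.7 mOsm/kg

288.7 mOsm/kg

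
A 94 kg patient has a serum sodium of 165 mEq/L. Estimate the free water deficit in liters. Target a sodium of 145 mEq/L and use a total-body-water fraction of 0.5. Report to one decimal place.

6.5 L

TBW = 0.5 · 94 = 47 L
Free water deficit = TBW · (Na/145 − 1)
= 47 · (165/145 − 1)
= 47 · 0.1379
= 6.48 L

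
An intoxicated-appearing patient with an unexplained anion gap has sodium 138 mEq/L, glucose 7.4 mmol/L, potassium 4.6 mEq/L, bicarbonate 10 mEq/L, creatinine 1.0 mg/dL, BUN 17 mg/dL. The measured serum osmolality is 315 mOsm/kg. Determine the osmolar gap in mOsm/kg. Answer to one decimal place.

25.5 mOsm/kg

Calculated osmolality = 2·Na + glucose + BUN/2.8
= 2·138 + 7.4 + 17/2.8
= 276 + 7.40 + 6.07
= 289.47 mOsm/kg ≈ 289.5 mOsm/kg
Osmolar gap = measured − calculated = 315 − 289.5 = 25.5 mOsm/kg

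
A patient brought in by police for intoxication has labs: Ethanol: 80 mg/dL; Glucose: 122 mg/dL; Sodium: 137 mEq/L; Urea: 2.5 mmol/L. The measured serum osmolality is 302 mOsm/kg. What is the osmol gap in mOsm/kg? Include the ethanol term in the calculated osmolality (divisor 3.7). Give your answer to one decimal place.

-2.9 mOsm/kg

Calculated osmolality = 2·Na + glucose/18 + urea + ethanol/3.7
= 2·137 + 122/18 + 2.5 + 80/3.7
= 274 + 6.78 + 2.50 + 21.62
= 304.9 mOsm/kg ≈ 304.9 mOsm/kg
Osmolar gap = measured − calculated = 302 − 304.9 = -2.9 mOsm/kg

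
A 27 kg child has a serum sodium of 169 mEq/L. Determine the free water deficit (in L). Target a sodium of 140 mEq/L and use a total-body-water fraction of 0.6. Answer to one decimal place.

3.4 L

TBW = 0.6 · 27 = 16.2 L
Free water deficit = TBW · (Na/140 − 1)
= 16.2 · (169/140 − 1)
= 16.2 · 0.2071
= 3.36 L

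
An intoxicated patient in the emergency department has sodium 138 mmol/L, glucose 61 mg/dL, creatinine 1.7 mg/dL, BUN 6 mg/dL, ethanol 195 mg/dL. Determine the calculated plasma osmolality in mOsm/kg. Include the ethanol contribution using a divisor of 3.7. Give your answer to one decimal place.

334.2 mOsm/kg

Calculated osmolality = 2·Na + glucose/18 + BUN/2.8 + ethanol/3.7
= 2·138 + 61/18 + 6/2.8 + 195/3.7
= 276 + 3.39 + 2.14 + 52.70
= 334.23 mOsm/kg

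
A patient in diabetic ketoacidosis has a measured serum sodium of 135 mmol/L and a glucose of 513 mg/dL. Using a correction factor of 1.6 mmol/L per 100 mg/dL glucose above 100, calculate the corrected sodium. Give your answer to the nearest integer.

Corrected Na = measured Na + 1.6 · (glucose − 100)/100
= 135 + 1.6 · (513 − 100)/100
= 135 + 6.6
= 141.6 mmol/L

142 mmol/L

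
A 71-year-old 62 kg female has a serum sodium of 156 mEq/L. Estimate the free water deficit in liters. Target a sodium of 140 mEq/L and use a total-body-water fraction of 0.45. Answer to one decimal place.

3.2 L

TBW = 0.45 · 62 = 27.9 L
Free water deficit = TBW · (Na/140 − 1)
= 27.9 · (156/140 − 1)
= 27.9 · 0.1143
= 3.19 L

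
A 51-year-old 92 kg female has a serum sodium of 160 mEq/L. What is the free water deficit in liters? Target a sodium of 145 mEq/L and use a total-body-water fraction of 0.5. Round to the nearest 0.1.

4.8 L

TBW = 0.5 · 92 = 46 L
Free water deficit = TBW · (Na/145 − 1)
= 46 · (160/145 − 1)
= 46 · 0.1034
= 4.76 L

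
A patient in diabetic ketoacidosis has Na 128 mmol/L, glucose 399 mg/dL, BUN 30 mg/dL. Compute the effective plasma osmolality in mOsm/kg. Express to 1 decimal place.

278.2 mOsm/kg

Effective osmolality excludes urea (freely permeant across cell membranes):
2·Na + glucose/18
= 2·128 + 399/18
= 256 + 22.17
= 278.17 mOsm/kg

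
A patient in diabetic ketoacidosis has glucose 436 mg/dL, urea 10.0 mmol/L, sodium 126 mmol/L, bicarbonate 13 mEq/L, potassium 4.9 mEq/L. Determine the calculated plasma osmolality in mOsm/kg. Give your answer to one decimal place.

286.2 mOsm/kg

Calculated osmolality = 2·Na + glucose/18 + urea
= 2·126 + 436/18 + 10
= 252 + 24.22 + 10
= 286.22 mOsm/kg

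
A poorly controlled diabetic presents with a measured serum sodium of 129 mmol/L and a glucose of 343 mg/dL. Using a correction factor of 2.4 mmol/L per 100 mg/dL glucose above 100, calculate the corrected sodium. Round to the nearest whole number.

135 mmol/L

Corrected Na = measured Na + 2.4 · (glucose − 100)/100
= 129 + 2.4 · (343 − 100)/100
= 129 + 5.8
= 134.8 mmol/L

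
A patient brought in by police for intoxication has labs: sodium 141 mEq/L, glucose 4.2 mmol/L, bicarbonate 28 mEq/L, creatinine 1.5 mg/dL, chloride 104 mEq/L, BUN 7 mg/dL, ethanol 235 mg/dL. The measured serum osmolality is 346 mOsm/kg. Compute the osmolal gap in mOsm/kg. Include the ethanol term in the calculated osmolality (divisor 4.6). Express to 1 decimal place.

Calculated osmolality = 2·Na + glucose + BUN/2.8 + ethanol/4.6
= 2·141 + 4.2 + 7/2.8 + 235/4.6
= 282 + 4.20 + 2.50 + 51.09
= 339.79 mOsm/kg ≈ 339.8 mOsm/kg
Osmolar gap = measured − calculated = 346 − 339.8 = 6.2 mOsm/kg

6.2 mOsm/kg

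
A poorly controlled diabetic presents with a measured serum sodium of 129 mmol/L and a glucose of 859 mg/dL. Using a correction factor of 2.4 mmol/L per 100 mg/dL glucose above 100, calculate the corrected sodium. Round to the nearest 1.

147 mmol/L

Corrected Na = measured Na + 2.4 · (glucose − 100)/100
= 129 + 2.4 · (859 − 100)/100
= 129 + 18.2
= 147.2 mmol/L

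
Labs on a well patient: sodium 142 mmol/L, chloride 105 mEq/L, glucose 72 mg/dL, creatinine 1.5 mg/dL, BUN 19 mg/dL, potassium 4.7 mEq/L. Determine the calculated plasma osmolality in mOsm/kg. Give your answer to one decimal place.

294.8 mOsm/kg

Calculated osmolality = 2·Na + glucose/18 + BUN/2.8
= 2·142 + 72/18 + 19/2.8
= 284 + 4 + 6.79
= 294.79 mOsm/kg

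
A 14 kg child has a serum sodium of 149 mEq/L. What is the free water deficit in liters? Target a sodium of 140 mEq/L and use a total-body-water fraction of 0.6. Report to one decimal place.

0.5 L

TBW = 0.6 · 14 = 8.4 L
Free water deficit = TBW · (Na/140 − 1)
= 8.4 · (149/140 − 1)
= 8.4 · 0.0643
= 0.54 L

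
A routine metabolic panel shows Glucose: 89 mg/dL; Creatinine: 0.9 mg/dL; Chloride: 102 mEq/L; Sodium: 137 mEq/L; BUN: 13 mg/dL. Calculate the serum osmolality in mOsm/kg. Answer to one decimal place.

283.6 mOsm/kg

Calculated osmolality = 2·Na + glucose/18 + BUN/2.8
= 2·137 + 89/18 + 13/2.8
= 274 + 4.94 + 4.64
= 283.58 mOsm/kg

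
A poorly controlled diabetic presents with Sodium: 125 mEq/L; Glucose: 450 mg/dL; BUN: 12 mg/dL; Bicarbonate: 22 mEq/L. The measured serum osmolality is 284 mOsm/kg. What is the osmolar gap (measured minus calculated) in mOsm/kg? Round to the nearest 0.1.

4.7 mOsm/kg

Calculated osmolality = 2·Na + glucose/18 + BUN/2.8
= 2·125 + 450/18 + 12/2.8
= 250 + 25 + 4.29
= 279.29 mOsm/kg ≈ 279.3 mOsm/kg
Osmolar gap = measured − calculated = 284 − 279.3 = 4.7 mOsm/kg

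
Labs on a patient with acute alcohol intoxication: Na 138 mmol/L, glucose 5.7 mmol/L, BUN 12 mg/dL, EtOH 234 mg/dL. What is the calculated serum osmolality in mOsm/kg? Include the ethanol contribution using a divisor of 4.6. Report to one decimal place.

Calculated osmolality = 2·Na + glucose + BUN/2.8 + ethanol/4.6
= 2·138 + 5.7 + 12/2.8 + 234/4.6
= 276 + 5.70 + 4.29 + 50.87
= 336.86 mOsm/kg

336.9 mOsm/kg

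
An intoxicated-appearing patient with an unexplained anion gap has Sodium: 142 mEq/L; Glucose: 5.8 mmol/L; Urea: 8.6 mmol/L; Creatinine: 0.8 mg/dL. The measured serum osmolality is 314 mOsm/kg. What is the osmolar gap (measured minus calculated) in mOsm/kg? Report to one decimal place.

15.6 mOsm/kg

Calculated osmolality = 2·Na + glucose + urea
= 2·142 + 5.8 + 8.6
= 284 + 5.80 + 8.60
= 298.4 mOsm/kg ≈ 298.4 mOsm/kg
Osmolar gap = measured − calculated = 314 − 298.4 = 15.6 mOsm/kg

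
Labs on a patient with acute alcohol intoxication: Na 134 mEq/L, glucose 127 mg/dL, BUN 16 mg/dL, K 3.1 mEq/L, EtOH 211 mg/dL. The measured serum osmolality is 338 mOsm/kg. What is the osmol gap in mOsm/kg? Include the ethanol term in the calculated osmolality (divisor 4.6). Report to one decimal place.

11.4 mOsm/kg

Calculated osmolality = 2·Na + glucose/18 + BUN/2.8 + ethanol/4.6
= 2·134 + 127/18 + 16/2.8 + 211/4.6
= 268 + 7.06 + 5.71 + 45.87
= 326.64 mOsm/kg ≈ 326.6 mOsm/kg
Osmolar gap = measured − calculated = 338 − 326.6 = 11.4 mOsm/kg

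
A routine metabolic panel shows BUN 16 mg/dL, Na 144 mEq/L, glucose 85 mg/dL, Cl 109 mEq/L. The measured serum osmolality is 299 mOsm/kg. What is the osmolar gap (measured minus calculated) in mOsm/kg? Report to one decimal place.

Calculated osmolality = 2·Na + glucose/18 + BUN/2.8
= 2·144 + 85/18 + 16/2.8
= 288 + 4.72 + 5.71
= 298.43 mOsm/kg ≈ 298.4 mOsm/kg
Osmolar gap = measured − calculated = 299 − 298.4 = 0.6 mOsm/kg

0.6 mOsm/kg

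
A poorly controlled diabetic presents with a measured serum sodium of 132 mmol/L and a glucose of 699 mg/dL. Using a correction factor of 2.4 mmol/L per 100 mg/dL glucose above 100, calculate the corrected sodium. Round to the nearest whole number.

Corrected Na = measured Na + 2.4 · (glucose − 100)/100
= 132 + 2.4 · (699 − 100)/100
= 132 + 14.4
= 146.4 mmol/L

146 mmol/L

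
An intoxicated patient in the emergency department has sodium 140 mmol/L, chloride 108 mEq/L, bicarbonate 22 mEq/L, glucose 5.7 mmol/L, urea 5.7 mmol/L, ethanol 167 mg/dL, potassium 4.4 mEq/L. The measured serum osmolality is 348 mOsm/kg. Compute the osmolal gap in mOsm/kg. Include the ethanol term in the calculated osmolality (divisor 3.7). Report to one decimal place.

Calculated osmolality = 2·Na + glucose + urea + ethanol/3.7
= 2·140 + 5.7 + 5.7 + 167/3.7
= 280 + 5.70 + 5.70 + 45.14
= 336.54 mOsm/kg ≈ 336.5 mOsm/kg
Osmolar gap = measured − calculated = 348 − 336.5 = 11.5 mOsm/kg

11.5 mOsm/kg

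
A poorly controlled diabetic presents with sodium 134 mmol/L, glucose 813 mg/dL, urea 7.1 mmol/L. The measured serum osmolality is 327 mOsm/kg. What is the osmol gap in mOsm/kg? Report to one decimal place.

Calculated osmolality = 2·Na + glucose/18 + urea
= 2·134 + 813/18 + 7.1
= 268 + 45.17 + 7.10
= 320.27 mOsm/kg ≈ 320.3 mOsm/kg
Osmolar gap = measured − calculated = 327 − 320.3 = 6.7 mOsm/kg

6.7 mOsm/kg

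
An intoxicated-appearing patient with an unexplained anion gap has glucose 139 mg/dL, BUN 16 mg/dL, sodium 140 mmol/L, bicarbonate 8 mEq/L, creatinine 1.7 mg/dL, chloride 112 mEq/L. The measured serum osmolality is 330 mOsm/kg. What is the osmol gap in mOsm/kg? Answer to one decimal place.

Calculated osmolality = 2·Na + glucose/18 + BUN/2.8
= 2·140 + 139/18 + 16/2.8
= 280 + 7.72 + 5.71
= 293.43 mOsm/kg ≈ 293.4 mOsm/kg
Osmolar gap = measured − calculated = 330 − 293.4 = 36.6 mOsm/kg

36.6 mOsm/kg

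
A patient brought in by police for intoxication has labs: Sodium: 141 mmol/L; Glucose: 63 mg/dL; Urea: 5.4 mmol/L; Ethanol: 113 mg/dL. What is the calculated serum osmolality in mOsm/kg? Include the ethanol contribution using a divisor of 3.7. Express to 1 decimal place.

Calculated osmolality = 2·Na + glucose/18 + urea + ethanol/3.7
= 2·141 + 63/18 + 5.4 + 113/3.7
= 282 + 3.50 + 5.40 + 30.54
= 321.44 mOsm/kg

321.4 mOsm/kg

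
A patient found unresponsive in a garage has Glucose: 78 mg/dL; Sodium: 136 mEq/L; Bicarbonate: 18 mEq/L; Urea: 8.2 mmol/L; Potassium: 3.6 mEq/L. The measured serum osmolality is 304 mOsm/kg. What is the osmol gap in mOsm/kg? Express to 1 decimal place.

Calculated osmolality = 2·Na + glucose/18 + urea
= 2·136 + 78/18 + 8.2
= 272 + 4.33 + 8.20
= 284.53 mOsm/kg ≈ 284.5 mOsm/kg
Osmolar gap = measured − calculated = 304 − 284.5 = 19.5 mOsm/kg

19.5 mOsm/kg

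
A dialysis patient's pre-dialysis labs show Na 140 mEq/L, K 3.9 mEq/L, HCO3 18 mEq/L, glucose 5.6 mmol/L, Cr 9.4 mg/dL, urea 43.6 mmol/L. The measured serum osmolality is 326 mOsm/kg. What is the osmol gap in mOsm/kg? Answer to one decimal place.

-3.2 mOsm/kg

Calculated osmolality = 2·Na + glucose + urea
= 2·140 + 5.6 + 43.6
= 280 + 5.60 + 43.60
= 329.2 mOsm/kg ≈ 329.2 mOsm/kg
Osmolar gap = measured − calculated = 326 − 329.2 = -3.2 mOsm/kg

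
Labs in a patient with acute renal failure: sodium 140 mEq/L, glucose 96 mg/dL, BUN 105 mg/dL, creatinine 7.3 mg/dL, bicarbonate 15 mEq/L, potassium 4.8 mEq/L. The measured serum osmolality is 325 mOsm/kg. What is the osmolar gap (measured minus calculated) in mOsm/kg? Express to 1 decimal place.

Calculated osmolality = 2·Na + glucose/18 + BUN/2.8
= 2·140 + 96/18 + 105/2.8
= 280 + 5.33 + 37.50
= 322.83 mOsm/kg ≈ 322.8 mOsm/kg
Osmolar gap = measured − calculated = 325 − 322.8 = 2.2 mOsm/kg

2.2 mOsm/kg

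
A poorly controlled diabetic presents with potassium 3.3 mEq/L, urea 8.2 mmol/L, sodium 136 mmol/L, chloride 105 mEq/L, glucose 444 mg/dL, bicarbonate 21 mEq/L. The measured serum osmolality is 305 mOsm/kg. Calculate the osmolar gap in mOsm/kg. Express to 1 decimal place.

Calculated osmolality = 2·Na + glucose/18 + urea
= 2·136 + 444/18 + 8.2
= 272 + 24.67 + 8.20
= 304.87 mOsm/kg ≈ 304.9 mOsm/kg
Osmolar gap = measured − calculated = 305 − 304.9 = 0.1 mOsm/kg

0.1 mOsm/kg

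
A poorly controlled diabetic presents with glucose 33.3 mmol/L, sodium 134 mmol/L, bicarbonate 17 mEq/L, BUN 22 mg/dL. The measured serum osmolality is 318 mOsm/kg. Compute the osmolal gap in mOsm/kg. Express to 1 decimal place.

Calculated osmolality = 2·Na + glucose + BUN/2.8
= 2·134 + 33.3 + 22/2.8
= 268 + 33.30 + 7.86
= 309.16 mOsm/kg ≈ 309.2 mOsm/kg
Osmolar gap = measured − calculated = 318 − 309.2 = 8.8 mOsm/kg

8.8 mOsm/kg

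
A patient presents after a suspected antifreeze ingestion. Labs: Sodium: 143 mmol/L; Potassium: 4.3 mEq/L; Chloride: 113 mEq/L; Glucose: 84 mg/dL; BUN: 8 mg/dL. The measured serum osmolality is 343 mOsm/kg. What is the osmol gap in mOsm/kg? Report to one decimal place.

49.5 mOsm/kg

Calculated osmolality = 2·Na + glucose/18 + BUN/2.8
= 2·143 + 84/18 + 8/2.8
= 286 + 4.67 + 2.86
= 293.53 mOsm/kg ≈ 293.5 mOsm/kg
Osmolar gap = measured − calculated = 343 − 293.5 = 49.5 mOsm/kg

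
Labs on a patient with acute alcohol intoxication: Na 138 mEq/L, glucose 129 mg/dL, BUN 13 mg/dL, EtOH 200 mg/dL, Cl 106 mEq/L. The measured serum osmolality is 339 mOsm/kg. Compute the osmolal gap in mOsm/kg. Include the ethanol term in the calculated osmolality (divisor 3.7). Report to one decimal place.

-2.9 mOsm/kg

Calculated osmolality = 2·Na + glucose/18 + BUN/2.8 + ethanol/3.7
= 2·138 + 129/18 + 13/2.8 + 200/3.7
= 276 + 7.17 + 4.64 + 54.05
= 341.86 mOsm/kg ≈ 341.9 mOsm/kg
Osmolar gap = measured − calculated = 339 − 341.9 = -2.9 mOsm/kg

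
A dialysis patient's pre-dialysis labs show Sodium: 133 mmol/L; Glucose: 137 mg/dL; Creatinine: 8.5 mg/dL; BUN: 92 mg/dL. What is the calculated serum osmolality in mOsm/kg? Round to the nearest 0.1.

306.5 mOsm/kg

Calculated osmolality = 2·Na + glucose/18 + BUN/2.8
= 2·133 + 137/18 + 92/2.8
= 266 + 7.61 + 32.86
= 306.47 mOsm/kg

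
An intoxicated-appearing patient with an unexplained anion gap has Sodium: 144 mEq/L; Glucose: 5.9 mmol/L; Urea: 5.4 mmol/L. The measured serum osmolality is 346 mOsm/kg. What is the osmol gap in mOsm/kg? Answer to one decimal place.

46.7 mOsm/kg

Calculated osmolality = 2·Na + glucose + urea
= 2·144 + 5.9 + 5.4
= 288 + 5.90 + 5.40
= 299.3 mOsm/kg ≈ 299.3 mOsm/kg
Osmolar gap = measured − calculated = 346 − 299.3 = 46.7 mOsm/kg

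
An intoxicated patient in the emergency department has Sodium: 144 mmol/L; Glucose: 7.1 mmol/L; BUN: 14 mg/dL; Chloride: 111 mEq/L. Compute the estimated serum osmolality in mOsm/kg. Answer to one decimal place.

300.1 mOsm/kg

Calculated osmolality = 2·Na + glucose + BUN/2.8
= 2·144 + 7.1 + 14/2.8
= 288 + 7.10 + 5
= 300.1 mOsm/kg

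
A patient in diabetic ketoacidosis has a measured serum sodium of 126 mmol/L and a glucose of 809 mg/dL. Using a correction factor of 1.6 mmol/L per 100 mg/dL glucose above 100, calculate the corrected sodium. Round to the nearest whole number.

Corrected Na = measured Na + 1.6 · (glucose − 100)/100
= 126 + 1.6 · (809 − 100)/100
= 126 + 11.3
= 137.3 mmol/L

137 mmol/L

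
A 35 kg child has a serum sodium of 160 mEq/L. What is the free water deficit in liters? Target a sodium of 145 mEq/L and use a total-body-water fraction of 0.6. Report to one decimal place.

2.2 L

TBW = 0.6 · 35 = 21 L
Free water deficit = TBW · (Na/145 − 1)
= 21 · (160/145 − 1)
= 21 · 0.1034
= 2.17 L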